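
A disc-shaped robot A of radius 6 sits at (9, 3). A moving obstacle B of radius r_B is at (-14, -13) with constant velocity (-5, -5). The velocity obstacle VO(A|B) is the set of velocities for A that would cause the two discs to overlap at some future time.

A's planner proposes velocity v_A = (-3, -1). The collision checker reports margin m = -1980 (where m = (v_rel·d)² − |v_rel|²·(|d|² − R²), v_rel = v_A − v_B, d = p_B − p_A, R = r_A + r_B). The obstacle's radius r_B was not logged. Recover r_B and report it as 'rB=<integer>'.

m = -1980
d = (-23, -16);  v_rel = (2, 4),  |v_rel|² = 20
v_rel×d = (2)·(-16) − (4)·(-23) = 60
since m = R²·20 − 60²:  R² = (3600 + -1980) / 20 = 81
R = √81 = 9  ⇒  r_B = 9 − 6 = 3

rB=3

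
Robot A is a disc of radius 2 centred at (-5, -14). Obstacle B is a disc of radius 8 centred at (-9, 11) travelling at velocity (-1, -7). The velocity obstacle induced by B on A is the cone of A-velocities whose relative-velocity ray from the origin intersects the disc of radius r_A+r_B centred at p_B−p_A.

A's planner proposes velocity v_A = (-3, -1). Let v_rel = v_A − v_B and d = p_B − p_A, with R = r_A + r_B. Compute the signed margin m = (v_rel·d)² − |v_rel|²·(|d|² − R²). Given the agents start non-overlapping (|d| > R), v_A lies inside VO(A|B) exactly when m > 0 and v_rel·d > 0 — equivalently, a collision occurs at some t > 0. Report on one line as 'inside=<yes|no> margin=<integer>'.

d = (-4, 25),  |d|² = 641;  R = 2+8 = 10,  c = 641−10² = 541
v_rel = (-2, 6),  |v_rel|² = 40;  v_rel·d = (-2)·(-4) + (6)·(25) = 158
40·t² − 316·t + 541 = 0  ⇒  m = 158² − 40·541 = 3324
m = 3324 > 0,  v_rel·d = 158 > 0  ⇒  inside

inside=yes margin=3324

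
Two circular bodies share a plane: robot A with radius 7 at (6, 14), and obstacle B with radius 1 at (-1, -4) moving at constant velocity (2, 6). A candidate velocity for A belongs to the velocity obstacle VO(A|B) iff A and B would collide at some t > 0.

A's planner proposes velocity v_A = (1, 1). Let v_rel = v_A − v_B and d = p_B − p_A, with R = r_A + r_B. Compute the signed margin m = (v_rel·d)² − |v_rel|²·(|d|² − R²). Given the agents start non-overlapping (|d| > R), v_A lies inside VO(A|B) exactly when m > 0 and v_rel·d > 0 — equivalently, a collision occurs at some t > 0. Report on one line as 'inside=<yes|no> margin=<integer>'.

d = (-7, -18),  |d|² = 373;  R = 7+1 = 8,  c = 373−8² = 309
v_rel = (-1, -5),  |v_rel|² = 26;  v_rel·d = (-1)·(-7) + (-5)·(-18) = 97
26·t² − 194·t + 309 = 0  ⇒  m = 97² − 26·309 = 1375
m = 1375 > 0,  v_rel·d = 97 > 0  ⇒  inside

inside=yes margin=1375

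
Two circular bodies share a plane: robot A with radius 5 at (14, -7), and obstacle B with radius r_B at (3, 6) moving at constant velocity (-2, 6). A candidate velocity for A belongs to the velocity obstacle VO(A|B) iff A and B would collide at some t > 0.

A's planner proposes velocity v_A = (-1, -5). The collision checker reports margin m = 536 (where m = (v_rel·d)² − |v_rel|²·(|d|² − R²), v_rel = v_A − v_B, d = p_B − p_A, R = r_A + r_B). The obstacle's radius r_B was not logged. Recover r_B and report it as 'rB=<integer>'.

m = 536
d = (-11, 13);  v_rel = (1, -11),  |v_rel|² = 122
v_rel×d = (1)·(13) − (-11)·(-11) = -108
since m = R²·122 − (-108)²:  R² = (11664 + 536) / 122 = 100
R = √100 = 10  ⇒  r_B = 10 − 5 = 5

rB=5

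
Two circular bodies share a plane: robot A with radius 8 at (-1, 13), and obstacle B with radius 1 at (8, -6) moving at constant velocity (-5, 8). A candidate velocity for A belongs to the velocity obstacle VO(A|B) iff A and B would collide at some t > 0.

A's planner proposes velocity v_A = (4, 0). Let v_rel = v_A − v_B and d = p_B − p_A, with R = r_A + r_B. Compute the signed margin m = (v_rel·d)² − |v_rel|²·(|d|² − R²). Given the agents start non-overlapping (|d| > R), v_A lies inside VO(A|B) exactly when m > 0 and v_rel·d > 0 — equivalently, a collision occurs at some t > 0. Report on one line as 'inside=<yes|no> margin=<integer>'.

d = (9, -19),  |d|² = 442;  R = 8+1 = 9,  c = 442−9² = 361
v_rel = (9, -8),  |v_rel|² = 145;  v_rel·d = (9)·(9) + (-8)·(-19) = 233
145·t² − 466·t + 361 = 0  ⇒  m = 233² − 145·361 = 1944
m = 1944 > 0,  v_rel·d = 233 > 0  ⇒  inside

inside=yes margin=1944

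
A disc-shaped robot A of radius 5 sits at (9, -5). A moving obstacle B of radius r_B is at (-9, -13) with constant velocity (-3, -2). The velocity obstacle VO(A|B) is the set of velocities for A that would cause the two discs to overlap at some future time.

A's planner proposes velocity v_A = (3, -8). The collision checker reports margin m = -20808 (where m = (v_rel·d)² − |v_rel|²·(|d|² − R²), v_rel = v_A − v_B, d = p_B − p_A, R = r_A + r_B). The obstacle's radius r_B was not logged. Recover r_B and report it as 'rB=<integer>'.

m = -20808
d = (-18, -8);  v_rel = (6, -6),  |v_rel|² = 72
v_rel×d = (6)·(-8) − (-6)·(-18) = -156
since m = R²·72 − (-156)²:  R² = (24336 + -20808) / 72 = 49
R = √49 = 7  ⇒  r_B = 7 − 5 = 2

rB=2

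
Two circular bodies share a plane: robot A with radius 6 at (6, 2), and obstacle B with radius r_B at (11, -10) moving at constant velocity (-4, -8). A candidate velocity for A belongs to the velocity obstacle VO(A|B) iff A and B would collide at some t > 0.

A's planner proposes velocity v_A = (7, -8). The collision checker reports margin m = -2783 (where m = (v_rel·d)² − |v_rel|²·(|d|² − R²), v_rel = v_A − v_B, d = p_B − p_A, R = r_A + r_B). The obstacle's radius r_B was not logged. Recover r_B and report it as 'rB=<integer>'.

m = -2783
d = (5, -12);  v_rel = (11, 0),  |v_rel|² = 121
v_rel×d = (11)·(-12) − (0)·(5) = -132
since m = R²·121 − (-132)²:  R² = (17424 + -2783) / 121 = 121
R = √121 = 11  ⇒  r_B = 11 − 6 = 5

rB=5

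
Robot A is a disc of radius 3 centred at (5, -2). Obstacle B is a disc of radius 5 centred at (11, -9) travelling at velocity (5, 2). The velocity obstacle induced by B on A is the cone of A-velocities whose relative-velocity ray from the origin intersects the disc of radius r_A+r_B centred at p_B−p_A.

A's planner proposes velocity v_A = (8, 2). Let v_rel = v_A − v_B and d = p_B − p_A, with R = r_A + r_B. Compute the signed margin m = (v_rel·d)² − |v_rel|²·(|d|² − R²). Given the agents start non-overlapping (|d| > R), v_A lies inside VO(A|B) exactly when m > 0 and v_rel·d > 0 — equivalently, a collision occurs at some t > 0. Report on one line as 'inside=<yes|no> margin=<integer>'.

d = (6, -7),  |d|² = 85;  R = 3+5 = 8,  c = 85−8² = 21
v_rel = (3, 0),  |v_rel|² = 9;  v_rel·d = (3)·(6) + (0)·(-7) = 18
9·t² − 36·t + 21 = 0  ⇒  m = 18² − 9·21 = 135
m = 135 > 0,  v_rel·d = 18 > 0  ⇒  inside

inside=yes margin=135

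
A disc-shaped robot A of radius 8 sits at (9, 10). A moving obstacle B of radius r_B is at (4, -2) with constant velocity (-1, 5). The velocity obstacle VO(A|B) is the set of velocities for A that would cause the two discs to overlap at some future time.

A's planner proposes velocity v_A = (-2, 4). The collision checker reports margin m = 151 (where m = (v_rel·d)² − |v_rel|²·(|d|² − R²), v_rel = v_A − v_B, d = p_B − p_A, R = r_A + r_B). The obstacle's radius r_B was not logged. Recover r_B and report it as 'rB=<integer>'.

m = 151
d = (-5, -12);  v_rel = (-1, -1),  |v_rel|² = 2
v_rel×d = (-1)·(-12) − (-1)·(-5) = 7
since m = R²·2 − 7²:  R² = (49 + 151) / 2 = 100
R = √100 = 10  ⇒  r_B = 10 − 8 = 2

rB=2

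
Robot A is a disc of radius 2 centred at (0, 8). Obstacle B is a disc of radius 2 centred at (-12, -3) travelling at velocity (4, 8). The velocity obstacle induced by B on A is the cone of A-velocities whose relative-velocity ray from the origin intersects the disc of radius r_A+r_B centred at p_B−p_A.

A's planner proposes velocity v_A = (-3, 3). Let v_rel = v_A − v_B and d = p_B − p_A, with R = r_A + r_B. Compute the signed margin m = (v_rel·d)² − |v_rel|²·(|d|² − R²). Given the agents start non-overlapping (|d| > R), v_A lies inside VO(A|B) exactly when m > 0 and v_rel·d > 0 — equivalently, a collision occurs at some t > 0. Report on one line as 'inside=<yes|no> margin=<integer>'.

d = (-12, -11),  |d|² = 265;  R = 2+2 = 4,  c = 265−4² = 249
v_rel = (-7, -5),  |v_rel|² = 74;  v_rel·d = (-7)·(-12) + (-5)·(-11) = 139
74·t² − 278·t + 249 = 0  ⇒  m = 139² − 74·249 = 895
m = 895 > 0,  v_rel·d = 139 > 0  ⇒  inside

inside=yes margin=895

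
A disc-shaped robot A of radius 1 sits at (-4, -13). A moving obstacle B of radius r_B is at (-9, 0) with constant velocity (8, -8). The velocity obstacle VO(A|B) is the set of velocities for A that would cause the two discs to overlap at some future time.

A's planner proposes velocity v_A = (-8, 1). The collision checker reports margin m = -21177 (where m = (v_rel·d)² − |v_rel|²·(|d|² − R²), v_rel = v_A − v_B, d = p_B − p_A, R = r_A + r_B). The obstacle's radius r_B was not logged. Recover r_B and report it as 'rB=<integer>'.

m = -21177
d = (-5, 13);  v_rel = (-16, 9),  |v_rel|² = 337
v_rel×d = (-16)·(13) − (9)·(-5) = -163
since m = R²·337 − (-163)²:  R² = (26569 + -21177) / 337 = 16
R = √16 = 4  ⇒  r_B = 4 − 1 = 3

rB=3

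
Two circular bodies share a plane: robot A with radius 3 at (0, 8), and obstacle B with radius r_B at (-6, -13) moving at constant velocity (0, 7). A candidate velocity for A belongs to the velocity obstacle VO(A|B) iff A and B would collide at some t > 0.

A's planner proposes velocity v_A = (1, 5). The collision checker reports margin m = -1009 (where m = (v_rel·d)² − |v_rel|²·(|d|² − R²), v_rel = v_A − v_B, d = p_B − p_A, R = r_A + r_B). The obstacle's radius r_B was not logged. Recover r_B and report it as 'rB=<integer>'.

m = -1009
d = (-6, -21);  v_rel = (1, -2),  |v_rel|² = 5
v_rel×d = (1)·(-21) − (-2)·(-6) = -33
since m = R²·5 − (-33)²:  R² = (1089 + -1009) / 5 = 16
R = √16 = 4  ⇒  r_B = 4 − 3 = 1

rB=1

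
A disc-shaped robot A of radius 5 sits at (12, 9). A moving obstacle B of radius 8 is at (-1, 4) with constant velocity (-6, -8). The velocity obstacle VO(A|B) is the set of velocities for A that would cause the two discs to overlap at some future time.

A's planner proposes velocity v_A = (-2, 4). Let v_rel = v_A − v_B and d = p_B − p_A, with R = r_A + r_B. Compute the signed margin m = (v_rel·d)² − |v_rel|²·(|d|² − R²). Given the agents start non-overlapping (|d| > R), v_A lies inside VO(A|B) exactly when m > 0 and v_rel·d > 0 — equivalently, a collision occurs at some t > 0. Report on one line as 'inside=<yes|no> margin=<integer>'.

d = (-13, -5),  |d|² = 194;  R = 5+8 = 13,  c = 194−13² = 25
v_rel = (4, 12),  |v_rel|² = 160;  v_rel·d = (4)·(-13) + (12)·(-5) = -112
160·t² + 224·t + 25 = 0  ⇒  m = (-112)² − 160·25 = 8544
m = 8544 > 0,  v_rel·d = -112 < 0  ⇒  outside

inside=no margin=8544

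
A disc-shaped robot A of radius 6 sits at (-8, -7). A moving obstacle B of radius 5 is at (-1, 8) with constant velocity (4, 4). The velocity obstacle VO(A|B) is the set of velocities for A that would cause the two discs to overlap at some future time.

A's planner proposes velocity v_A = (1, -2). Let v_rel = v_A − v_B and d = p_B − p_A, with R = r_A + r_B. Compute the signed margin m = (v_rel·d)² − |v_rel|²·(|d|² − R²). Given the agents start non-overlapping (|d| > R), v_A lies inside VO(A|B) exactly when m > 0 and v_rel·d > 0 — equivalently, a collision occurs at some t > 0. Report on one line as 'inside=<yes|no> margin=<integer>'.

d = (7, 15),  |d|² = 274;  R = 6+5 = 11,  c = 274−11² = 153
v_rel = (-3, -6),  |v_rel|² = 45;  v_rel·d = (-3)·(7) + (-6)·(15) = -111
45·t² + 222·t + 153 = 0  ⇒  m = (-111)² − 45·153 = 5436
m = 5436 > 0,  v_rel·d = -111 < 0  ⇒  outside

inside=no margin=5436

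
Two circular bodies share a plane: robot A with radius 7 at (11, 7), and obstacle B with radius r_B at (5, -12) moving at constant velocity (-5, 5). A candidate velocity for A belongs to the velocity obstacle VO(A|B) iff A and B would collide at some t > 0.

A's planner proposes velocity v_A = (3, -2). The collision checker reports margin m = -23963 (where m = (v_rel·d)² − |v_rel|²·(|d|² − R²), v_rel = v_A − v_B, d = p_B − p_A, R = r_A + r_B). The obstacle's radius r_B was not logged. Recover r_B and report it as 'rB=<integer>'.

m = -23963
d = (-6, -19);  v_rel = (8, -7),  |v_rel|² = 113
v_rel×d = (8)·(-19) − (-7)·(-6) = -194
since m = R²·113 − (-194)²:  R² = (37636 + -23963) / 113 = 121
R = √121 = 11  ⇒  r_B = 11 − 7 = 4

rB=4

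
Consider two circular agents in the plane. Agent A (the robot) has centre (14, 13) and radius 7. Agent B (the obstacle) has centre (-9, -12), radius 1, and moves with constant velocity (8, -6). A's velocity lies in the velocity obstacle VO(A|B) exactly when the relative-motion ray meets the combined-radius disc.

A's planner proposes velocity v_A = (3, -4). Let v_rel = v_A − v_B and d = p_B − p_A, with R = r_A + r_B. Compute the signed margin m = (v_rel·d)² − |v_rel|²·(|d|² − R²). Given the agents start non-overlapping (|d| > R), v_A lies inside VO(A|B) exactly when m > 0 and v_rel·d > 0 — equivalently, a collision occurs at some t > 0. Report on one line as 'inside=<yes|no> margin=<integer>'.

d = (-23, -25),  |d|² = 1154;  R = 7+1 = 8,  c = 1154−8² = 1090
v_rel = (-5, 2),  |v_rel|² = 29;  v_rel·d = (-5)·(-23) + (2)·(-25) = 65
29·t² − 130·t + 1090 = 0  ⇒  m = 65² − 29·1090 = -27385
m = -27385 < 0,  v_rel·d = 65 > 0  ⇒  outside

inside=no margin=-27385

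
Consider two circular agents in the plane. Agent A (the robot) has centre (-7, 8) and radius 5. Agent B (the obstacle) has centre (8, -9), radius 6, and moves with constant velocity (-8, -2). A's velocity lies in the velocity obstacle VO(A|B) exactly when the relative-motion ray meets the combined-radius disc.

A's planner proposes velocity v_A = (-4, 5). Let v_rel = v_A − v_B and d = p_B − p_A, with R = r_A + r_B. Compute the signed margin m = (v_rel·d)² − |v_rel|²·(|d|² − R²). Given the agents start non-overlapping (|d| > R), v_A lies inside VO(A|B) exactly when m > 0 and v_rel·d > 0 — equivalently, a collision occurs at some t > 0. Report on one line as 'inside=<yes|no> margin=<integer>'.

d = (15, -17),  |d|² = 514;  R = 5+6 = 11,  c = 514−11² = 393
v_rel = (4, 7),  |v_rel|² = 65;  v_rel·d = (4)·(15) + (7)·(-17) = -59
65·t² + 118·t + 393 = 0  ⇒  m = (-59)² − 65·393 = -22064
m = -22064 < 0,  v_rel·d = -59 < 0  ⇒  outside

inside=no margin=-22064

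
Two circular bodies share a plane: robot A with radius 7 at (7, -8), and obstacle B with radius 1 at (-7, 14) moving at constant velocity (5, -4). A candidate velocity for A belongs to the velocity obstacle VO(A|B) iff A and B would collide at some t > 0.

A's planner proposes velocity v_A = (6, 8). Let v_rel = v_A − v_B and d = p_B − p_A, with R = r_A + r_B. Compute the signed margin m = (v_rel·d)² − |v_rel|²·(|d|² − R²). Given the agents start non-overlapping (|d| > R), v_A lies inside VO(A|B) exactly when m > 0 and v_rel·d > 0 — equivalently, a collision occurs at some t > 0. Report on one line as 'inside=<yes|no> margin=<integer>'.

d = (-14, 22),  |d|² = 680;  R = 7+1 = 8,  c = 680−8² = 616
v_rel = (1, 12),  |v_rel|² = 145;  v_rel·d = (1)·(-14) + (12)·(22) = 250
145·t² − 500·t + 616 = 0  ⇒  m = 250² − 145·616 = -26820
m = -26820 < 0,  v_rel·d = 250 > 0  ⇒  outside

inside=no margin=-26820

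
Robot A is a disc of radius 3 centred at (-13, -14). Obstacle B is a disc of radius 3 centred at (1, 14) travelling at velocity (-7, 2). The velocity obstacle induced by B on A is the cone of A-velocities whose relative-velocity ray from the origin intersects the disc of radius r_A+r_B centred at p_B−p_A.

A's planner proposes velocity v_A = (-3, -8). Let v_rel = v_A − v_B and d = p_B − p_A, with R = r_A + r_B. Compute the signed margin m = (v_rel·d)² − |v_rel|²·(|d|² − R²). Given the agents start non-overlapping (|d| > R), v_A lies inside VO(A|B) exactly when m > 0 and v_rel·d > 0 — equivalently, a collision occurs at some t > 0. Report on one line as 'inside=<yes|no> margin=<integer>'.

d = (14, 28),  |d|² = 980;  R = 3+3 = 6,  c = 980−6² = 944
v_rel = (4, -10),  |v_rel|² = 116;  v_rel·d = (4)·(14) + (-10)·(28) = -224
116·t² + 448·t + 944 = 0  ⇒  m = (-224)² − 116·944 = -59328
m = -59328 < 0,  v_rel·d = -224 < 0  ⇒  outside

inside=no margin=-59328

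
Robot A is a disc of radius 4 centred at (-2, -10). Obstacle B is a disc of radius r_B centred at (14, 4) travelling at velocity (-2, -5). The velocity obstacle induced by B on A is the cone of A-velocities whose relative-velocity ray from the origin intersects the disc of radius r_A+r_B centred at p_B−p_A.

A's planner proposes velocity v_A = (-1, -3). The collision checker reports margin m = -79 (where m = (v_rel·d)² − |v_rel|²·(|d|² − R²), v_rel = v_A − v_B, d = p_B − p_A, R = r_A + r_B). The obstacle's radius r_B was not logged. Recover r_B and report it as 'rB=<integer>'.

m = -79
d = (16, 14);  v_rel = (1, 2),  |v_rel|² = 5
v_rel×d = (1)·(14) − (2)·(16) = -18
since m = R²·5 − (-18)²:  R² = (324 + -79) / 5 = 49
R = √49 = 7  ⇒  r_B = 7 − 4 = 3

rB=3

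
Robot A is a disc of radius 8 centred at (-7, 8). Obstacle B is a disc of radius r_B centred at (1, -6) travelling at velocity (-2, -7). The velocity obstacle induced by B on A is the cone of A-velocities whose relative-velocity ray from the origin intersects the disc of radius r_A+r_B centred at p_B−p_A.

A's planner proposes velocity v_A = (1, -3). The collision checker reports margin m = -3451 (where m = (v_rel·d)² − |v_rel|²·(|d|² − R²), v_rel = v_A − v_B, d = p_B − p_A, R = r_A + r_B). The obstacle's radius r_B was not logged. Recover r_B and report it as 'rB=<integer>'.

m = -3451
d = (8, -14);  v_rel = (3, 4),  |v_rel|² = 25
v_rel×d = (3)·(-14) − (4)·(8) = -74
since m = R²·25 − (-74)²:  R² = (5476 + -3451) / 25 = 81
R = √81 = 9  ⇒  r_B = 9 − 8 = 1

rB=1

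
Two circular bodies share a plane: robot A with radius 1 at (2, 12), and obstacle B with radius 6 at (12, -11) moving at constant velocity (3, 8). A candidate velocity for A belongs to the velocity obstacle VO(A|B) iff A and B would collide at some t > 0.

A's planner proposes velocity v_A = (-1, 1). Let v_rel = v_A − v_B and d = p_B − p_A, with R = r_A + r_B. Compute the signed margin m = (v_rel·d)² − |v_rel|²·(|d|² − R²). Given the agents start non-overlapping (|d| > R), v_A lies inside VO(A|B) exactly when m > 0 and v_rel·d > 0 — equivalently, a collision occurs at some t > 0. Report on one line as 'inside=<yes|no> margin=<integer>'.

d = (10, -23),  |d|² = 629;  R = 1+6 = 7,  c = 629−7² = 580
v_rel = (-4, -7),  |v_rel|² = 65;  v_rel·d = (-4)·(10) + (-7)·(-23) = 121
65·t² − 242·t + 580 = 0  ⇒  m = 121² − 65·580 = -23059
m = -23059 < 0,  v_rel·d = 121 > 0  ⇒  outside

inside=no margin=-23059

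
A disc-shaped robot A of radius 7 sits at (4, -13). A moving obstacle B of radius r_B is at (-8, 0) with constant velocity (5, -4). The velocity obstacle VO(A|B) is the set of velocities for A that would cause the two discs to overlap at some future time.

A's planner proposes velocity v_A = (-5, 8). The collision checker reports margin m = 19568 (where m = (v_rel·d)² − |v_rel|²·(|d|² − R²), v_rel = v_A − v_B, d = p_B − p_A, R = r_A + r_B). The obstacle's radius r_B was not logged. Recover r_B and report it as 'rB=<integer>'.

m = 19568
d = (-12, 13);  v_rel = (-10, 12),  |v_rel|² = 244
v_rel×d = (-10)·(13) − (12)·(-12) = 14
since m = R²·244 − 14²:  R² = (196 + 19568) / 244 = 81
R = √81 = 9  ⇒  r_B = 9 − 7 = 2

rB=2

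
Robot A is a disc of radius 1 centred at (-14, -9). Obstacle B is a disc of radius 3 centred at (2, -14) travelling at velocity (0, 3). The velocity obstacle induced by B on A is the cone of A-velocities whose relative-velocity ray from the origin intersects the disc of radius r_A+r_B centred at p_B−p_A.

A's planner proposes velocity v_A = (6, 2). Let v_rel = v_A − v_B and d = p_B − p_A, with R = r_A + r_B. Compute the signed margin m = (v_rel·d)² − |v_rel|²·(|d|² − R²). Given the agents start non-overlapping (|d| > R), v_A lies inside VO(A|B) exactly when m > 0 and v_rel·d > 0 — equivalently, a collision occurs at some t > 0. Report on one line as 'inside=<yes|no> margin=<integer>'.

d = (16, -5),  |d|² = 281;  R = 1+3 = 4,  c = 281−4² = 265
v_rel = (6, -1),  |v_rel|² = 37;  v_rel·d = (6)·(16) + (-1)·(-5) = 101
37·t² − 202·t + 265 = 0  ⇒  m = 101² − 37·265 = 396
m = 396 > 0,  v_rel·d = 101 > 0  ⇒  inside

inside=yes margin=396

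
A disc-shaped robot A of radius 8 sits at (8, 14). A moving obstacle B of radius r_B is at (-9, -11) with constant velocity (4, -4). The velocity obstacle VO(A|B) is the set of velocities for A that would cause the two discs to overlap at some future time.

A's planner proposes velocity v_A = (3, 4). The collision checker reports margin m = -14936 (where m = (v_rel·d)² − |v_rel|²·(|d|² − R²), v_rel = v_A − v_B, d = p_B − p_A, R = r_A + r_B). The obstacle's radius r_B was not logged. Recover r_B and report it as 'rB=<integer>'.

m = -14936
d = (-17, -25);  v_rel = (-1, 8),  |v_rel|² = 65
v_rel×d = (-1)·(-25) − (8)·(-17) = 161
since m = R²·65 − 161²:  R² = (25921 + -14936) / 65 = 169
R = √169 = 13  ⇒  r_B = 13 − 8 = 5

rB=5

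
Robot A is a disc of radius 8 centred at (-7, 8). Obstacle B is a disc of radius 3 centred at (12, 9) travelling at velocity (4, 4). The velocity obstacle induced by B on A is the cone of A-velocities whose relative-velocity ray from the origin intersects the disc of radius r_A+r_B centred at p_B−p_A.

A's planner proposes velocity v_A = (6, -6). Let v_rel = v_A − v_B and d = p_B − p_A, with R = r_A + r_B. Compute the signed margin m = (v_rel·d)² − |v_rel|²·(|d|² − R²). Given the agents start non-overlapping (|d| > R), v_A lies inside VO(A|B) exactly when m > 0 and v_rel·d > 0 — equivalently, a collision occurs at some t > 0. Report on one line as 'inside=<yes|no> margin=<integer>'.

d = (19, 1),  |d|² = 362;  R = 8+3 = 11,  c = 362−11² = 241
v_rel = (2, -10),  |v_rel|² = 104;  v_rel·d = (2)·(19) + (-10)·(1) = 28
104·t² − 56·t + 241 = 0  ⇒  m = 28² − 104·241 = -24280
m = -24280 < 0,  v_rel·d = 28 > 0  ⇒  outside

inside=no margin=-24280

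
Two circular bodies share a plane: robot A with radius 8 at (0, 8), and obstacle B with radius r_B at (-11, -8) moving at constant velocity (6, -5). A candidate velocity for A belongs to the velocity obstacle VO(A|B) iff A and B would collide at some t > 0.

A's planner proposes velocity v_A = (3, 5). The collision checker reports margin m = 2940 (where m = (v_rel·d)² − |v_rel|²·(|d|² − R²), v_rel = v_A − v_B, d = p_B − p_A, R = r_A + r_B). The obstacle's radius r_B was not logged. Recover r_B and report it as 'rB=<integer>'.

m = 2940
d = (-11, -16);  v_rel = (-3, 10),  |v_rel|² = 109
v_rel×d = (-3)·(-16) − (10)·(-11) = 158
since m = R²·109 − 158²:  R² = (24964 + 2940) / 109 = 256
R = √256 = 16  ⇒  r_B = 16 − 8 = 8

rB=8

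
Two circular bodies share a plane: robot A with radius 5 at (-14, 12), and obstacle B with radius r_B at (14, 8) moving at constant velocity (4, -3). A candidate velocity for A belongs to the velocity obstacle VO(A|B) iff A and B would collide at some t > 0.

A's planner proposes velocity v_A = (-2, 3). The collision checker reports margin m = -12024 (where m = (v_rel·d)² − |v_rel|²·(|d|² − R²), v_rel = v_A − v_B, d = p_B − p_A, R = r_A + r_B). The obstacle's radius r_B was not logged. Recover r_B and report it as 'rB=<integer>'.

m = -12024
d = (28, -4);  v_rel = (-6, 6),  |v_rel|² = 72
v_rel×d = (-6)·(-4) − (6)·(28) = -144
since m = R²·72 − (-144)²:  R² = (20736 + -12024) / 72 = 121
R = √121 = 11  ⇒  r_B = 11 − 5 = 6

rB=6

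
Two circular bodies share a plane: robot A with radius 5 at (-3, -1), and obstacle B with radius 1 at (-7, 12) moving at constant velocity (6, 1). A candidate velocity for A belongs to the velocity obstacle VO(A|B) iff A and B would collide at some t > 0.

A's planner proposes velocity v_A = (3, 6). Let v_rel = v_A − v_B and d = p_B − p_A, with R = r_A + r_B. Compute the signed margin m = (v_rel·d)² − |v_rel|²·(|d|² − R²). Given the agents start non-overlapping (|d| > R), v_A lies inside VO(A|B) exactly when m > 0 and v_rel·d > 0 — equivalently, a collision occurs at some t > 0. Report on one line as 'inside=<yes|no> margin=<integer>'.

d = (-4, 13),  |d|² = 185;  R = 5+1 = 6,  c = 185−6² = 149
v_rel = (-3, 5),  |v_rel|² = 34;  v_rel·d = (-3)·(-4) + (5)·(13) = 77
34·t² − 154·t + 149 = 0  ⇒  m = 77² − 34·149 = 863
m = 863 > 0,  v_rel·d = 77 > 0  ⇒  inside

inside=yes margin=863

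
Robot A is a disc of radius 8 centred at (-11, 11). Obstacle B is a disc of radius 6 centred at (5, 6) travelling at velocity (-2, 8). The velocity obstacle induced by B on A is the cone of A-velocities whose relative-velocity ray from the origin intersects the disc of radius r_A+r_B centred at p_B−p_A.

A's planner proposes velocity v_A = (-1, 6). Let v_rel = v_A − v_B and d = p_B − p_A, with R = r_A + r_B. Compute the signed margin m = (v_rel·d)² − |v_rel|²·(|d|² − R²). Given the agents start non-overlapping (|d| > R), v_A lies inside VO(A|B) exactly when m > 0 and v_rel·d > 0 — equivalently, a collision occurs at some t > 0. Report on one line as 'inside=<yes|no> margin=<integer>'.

d = (16, -5),  |d|² = 281;  R = 8+6 = 14,  c = 281−14² = 85
v_rel = (1, -2),  |v_rel|² = 5;  v_rel·d = (1)·(16) + (-2)·(-5) = 26
5·t² − 52·t + 85 = 0  ⇒  m = 26² − 5·85 = 251
m = 251 > 0,  v_rel·d = 26 > 0  ⇒  inside

inside=yes margin=251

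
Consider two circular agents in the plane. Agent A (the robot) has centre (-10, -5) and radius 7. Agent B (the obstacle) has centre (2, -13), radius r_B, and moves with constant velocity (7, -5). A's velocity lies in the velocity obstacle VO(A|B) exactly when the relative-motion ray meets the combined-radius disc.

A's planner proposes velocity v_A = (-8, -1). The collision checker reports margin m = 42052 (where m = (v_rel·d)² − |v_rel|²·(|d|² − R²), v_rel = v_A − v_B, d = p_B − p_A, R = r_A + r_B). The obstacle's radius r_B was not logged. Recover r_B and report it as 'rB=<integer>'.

m = 42052
d = (12, -8);  v_rel = (-15, 4),  |v_rel|² = 241
v_rel×d = (-15)·(-8) − (4)·(12) = 72
since m = R²·241 − 72²:  R² = (5184 + 42052) / 241 = 196
R = √196 = 14  ⇒  r_B = 14 − 7 = 7

rB=7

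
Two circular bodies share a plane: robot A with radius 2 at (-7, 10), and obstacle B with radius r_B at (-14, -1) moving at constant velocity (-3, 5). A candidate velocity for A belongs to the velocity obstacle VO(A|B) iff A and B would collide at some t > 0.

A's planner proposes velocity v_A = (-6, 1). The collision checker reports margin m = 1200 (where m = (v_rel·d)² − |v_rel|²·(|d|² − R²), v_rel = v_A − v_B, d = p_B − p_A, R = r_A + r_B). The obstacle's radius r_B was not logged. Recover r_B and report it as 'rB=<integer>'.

m = 1200
d = (-7, -11);  v_rel = (-3, -4),  |v_rel|² = 25
v_rel×d = (-3)·(-11) − (-4)·(-7) = 5
since m = R²·25 − 5²:  R² = (25 + 1200) / 25 = 49
R = √49 = 7  ⇒  r_B = 7 − 2 = 5

rB=5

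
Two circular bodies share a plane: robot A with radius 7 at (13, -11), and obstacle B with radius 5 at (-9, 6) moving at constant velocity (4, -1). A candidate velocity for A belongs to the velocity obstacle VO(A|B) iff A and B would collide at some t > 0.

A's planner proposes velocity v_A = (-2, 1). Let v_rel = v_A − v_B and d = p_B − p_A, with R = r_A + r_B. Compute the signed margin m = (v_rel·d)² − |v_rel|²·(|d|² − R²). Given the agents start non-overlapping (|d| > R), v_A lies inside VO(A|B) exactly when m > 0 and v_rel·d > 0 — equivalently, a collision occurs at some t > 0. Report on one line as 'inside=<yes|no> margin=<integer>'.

d = (-22, 17),  |d|² = 773;  R = 7+5 = 12,  c = 773−12² = 629
v_rel = (-6, 2),  |v_rel|² = 40;  v_rel·d = (-6)·(-22) + (2)·(17) = 166
40·t² − 332·t + 629 = 0  ⇒  m = 166² − 40·629 = 2396
m = 2396 > 0,  v_rel·d = 166 > 0  ⇒  inside

inside=yes margin=2396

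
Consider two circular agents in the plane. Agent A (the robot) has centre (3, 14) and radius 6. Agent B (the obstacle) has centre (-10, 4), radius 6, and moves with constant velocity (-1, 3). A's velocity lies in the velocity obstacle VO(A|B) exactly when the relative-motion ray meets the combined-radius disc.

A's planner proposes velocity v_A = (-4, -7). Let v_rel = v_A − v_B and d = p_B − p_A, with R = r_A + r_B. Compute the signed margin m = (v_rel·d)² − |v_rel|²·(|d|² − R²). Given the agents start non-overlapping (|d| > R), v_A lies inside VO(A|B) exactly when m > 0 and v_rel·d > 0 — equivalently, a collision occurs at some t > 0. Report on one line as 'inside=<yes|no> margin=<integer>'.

d = (-13, -10),  |d|² = 269;  R = 6+6 = 12,  c = 269−12² = 125
v_rel = (-3, -10),  |v_rel|² = 109;  v_rel·d = (-3)·(-13) + (-10)·(-10) = 139
109·t² − 278·t + 125 = 0  ⇒  m = 139² − 109·125 = 5696
m = 5696 > 0,  v_rel·d = 139 > 0  ⇒  inside

inside=yes margin=5696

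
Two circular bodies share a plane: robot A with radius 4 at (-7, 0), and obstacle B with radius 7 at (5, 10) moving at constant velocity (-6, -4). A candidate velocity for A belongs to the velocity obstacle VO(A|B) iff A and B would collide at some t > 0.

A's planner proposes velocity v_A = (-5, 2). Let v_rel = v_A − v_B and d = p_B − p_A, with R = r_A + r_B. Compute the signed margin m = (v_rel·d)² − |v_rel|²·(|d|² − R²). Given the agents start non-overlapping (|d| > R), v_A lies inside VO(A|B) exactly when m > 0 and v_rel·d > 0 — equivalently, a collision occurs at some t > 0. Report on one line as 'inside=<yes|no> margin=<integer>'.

d = (12, 10),  |d|² = 244;  R = 4+7 = 11,  c = 244−11² = 123
v_rel = (1, 6),  |v_rel|² = 37;  v_rel·d = (1)·(12) + (6)·(10) = 72
37·t² − 144·t + 123 = 0  ⇒  m = 72² − 37·123 = 633
m = 633 > 0,  v_rel·d = 72 > 0  ⇒  inside

inside=yes margin=633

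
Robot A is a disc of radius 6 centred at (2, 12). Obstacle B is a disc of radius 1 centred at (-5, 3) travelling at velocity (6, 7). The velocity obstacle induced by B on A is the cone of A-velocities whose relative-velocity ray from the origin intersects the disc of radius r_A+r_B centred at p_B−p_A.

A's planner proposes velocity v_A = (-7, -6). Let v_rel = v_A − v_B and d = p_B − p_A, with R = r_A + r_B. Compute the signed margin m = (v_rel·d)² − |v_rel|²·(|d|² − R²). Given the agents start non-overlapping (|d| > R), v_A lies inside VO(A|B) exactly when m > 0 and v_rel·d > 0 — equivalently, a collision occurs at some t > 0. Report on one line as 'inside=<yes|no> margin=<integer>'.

d = (-7, -9),  |d|² = 130;  R = 6+1 = 7,  c = 130−7² = 81
v_rel = (-13, -13),  |v_rel|² = 338;  v_rel·d = (-13)·(-7) + (-13)·(-9) = 208
338·t² − 416·t + 81 = 0  ⇒  m = 208² − 338·81 = 15886
m = 15886 > 0,  v_rel·d = 208 > 0  ⇒  inside

inside=yes margin=15886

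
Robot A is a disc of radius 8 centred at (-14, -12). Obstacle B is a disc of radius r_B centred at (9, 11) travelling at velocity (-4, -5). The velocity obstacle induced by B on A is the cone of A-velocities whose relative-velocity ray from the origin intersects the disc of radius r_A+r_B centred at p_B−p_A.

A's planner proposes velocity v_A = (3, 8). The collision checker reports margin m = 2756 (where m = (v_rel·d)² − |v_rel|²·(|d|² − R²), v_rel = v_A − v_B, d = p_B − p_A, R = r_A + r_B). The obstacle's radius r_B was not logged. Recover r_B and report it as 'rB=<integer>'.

m = 2756
d = (23, 23);  v_rel = (7, 13),  |v_rel|² = 218
v_rel×d = (7)·(23) − (13)·(23) = -138
since m = R²·218 − (-138)²:  R² = (19044 + 2756) / 218 = 100
R = √100 = 10  ⇒  r_B = 10 − 8 = 2

rB=2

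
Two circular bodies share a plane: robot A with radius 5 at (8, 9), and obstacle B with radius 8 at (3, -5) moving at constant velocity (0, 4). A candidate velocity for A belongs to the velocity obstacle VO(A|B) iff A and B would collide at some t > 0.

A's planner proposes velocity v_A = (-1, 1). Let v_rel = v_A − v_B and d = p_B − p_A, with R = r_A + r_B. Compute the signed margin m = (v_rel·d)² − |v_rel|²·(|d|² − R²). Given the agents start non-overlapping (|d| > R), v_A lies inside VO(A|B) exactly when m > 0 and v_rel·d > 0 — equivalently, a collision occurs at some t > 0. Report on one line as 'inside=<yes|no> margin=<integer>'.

d = (-5, -14),  |d|² = 221;  R = 5+8 = 13,  c = 221−13² = 52
v_rel = (-1, -3),  |v_rel|² = 10;  v_rel·d = (-1)·(-5) + (-3)·(-14) = 47
10·t² − 94·t + 52 = 0  ⇒  m = 47² − 10·52 = 1689
m = 1689 > 0,  v_rel·d = 47 > 0  ⇒  inside

inside=yes margin=1689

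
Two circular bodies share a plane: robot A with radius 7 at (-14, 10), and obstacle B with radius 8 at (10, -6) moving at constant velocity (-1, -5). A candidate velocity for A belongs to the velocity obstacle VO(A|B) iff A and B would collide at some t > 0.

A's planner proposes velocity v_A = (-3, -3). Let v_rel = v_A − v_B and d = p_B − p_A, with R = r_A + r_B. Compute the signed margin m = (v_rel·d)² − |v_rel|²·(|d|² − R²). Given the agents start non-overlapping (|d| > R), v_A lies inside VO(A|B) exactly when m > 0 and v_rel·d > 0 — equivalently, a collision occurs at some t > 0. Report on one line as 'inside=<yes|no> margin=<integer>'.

d = (24, -16),  |d|² = 832;  R = 7+8 = 15,  c = 832−15² = 607
v_rel = (-2, 2),  |v_rel|² = 8;  v_rel·d = (-2)·(24) + (2)·(-16) = -80
8·t² + 160·t + 607 = 0  ⇒  m = (-80)² − 8·607 = 1544
m = 1544 > 0,  v_rel·d = -80 < 0  ⇒  outside

inside=no margin=1544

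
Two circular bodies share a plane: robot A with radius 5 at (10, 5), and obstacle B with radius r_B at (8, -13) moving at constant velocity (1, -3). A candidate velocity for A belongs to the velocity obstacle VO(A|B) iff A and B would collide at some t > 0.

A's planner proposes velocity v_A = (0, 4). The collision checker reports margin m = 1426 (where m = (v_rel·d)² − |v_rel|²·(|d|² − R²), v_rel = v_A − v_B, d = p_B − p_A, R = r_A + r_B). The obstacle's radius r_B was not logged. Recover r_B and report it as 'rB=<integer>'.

m = 1426
d = (-2, -18);  v_rel = (-1, 7),  |v_rel|² = 50
v_rel×d = (-1)·(-18) − (7)·(-2) = 32
since m = R²·50 − 32²:  R² = (1024 + 1426) / 50 = 49
R = √49 = 7  ⇒  r_B = 7 − 5 = 2

rB=2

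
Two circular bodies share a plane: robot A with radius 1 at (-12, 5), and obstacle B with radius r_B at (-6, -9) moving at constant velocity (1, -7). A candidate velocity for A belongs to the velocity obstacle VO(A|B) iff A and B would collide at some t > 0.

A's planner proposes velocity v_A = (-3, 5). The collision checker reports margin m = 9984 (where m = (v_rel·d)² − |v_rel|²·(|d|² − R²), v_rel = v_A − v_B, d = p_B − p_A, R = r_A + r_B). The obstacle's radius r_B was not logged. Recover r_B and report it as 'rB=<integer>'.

m = 9984
d = (6, -14);  v_rel = (-4, 12),  |v_rel|² = 160
v_rel×d = (-4)·(-14) − (12)·(6) = -16
since m = R²·160 − (-16)²:  R² = (256 + 9984) / 160 = 64
R = √64 = 8  ⇒  r_B = 8 − 1 = 7

rB=7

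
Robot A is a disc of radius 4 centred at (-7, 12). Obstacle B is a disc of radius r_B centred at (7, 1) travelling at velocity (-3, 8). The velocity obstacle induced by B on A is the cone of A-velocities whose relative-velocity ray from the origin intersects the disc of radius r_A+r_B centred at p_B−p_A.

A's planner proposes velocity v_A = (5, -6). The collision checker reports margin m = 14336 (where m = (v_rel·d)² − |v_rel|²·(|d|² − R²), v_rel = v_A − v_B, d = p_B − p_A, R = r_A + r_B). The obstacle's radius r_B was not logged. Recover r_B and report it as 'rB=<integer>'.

m = 14336
d = (14, -11);  v_rel = (8, -14),  |v_rel|² = 260
v_rel×d = (8)·(-11) − (-14)·(14) = 108
since m = R²·260 − 108²:  R² = (11664 + 14336) / 260 = 100
R = √100 = 10  ⇒  r_B = 10 − 4 = 6

rB=6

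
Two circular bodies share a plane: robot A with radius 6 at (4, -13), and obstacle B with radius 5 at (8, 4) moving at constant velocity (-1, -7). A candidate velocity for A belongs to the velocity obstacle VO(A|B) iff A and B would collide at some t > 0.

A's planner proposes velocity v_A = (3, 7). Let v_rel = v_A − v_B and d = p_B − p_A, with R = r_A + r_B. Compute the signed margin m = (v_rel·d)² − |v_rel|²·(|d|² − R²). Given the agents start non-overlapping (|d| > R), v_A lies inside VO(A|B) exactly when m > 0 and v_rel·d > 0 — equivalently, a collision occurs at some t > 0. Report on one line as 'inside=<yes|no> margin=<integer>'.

d = (4, 17),  |d|² = 305;  R = 6+5 = 11,  c = 305−11² = 184
v_rel = (4, 14),  |v_rel|² = 212;  v_rel·d = (4)·(4) + (14)·(17) = 254
212·t² − 508·t + 184 = 0  ⇒  m = 254² − 212·184 = 25508
m = 25508 > 0,  v_rel·d = 254 > 0  ⇒  inside

inside=yes margin=25508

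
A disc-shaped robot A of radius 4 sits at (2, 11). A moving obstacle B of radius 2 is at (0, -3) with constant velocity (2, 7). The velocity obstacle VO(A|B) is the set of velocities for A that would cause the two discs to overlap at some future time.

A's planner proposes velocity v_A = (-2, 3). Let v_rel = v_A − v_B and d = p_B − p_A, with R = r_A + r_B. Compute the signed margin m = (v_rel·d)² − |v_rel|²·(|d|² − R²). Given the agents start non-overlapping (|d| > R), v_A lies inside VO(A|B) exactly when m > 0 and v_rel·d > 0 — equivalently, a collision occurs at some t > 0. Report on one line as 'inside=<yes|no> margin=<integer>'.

d = (-2, -14),  |d|² = 200;  R = 4+2 = 6,  c = 200−6² = 164
v_rel = (-4, -4),  |v_rel|² = 32;  v_rel·d = (-4)·(-2) + (-4)·(-14) = 64
32·t² − 128·t + 164 = 0  ⇒  m = 64² − 32·164 = -1152
m = -1152 < 0,  v_rel·d = 64 > 0  ⇒  outside

inside=no margin=-1152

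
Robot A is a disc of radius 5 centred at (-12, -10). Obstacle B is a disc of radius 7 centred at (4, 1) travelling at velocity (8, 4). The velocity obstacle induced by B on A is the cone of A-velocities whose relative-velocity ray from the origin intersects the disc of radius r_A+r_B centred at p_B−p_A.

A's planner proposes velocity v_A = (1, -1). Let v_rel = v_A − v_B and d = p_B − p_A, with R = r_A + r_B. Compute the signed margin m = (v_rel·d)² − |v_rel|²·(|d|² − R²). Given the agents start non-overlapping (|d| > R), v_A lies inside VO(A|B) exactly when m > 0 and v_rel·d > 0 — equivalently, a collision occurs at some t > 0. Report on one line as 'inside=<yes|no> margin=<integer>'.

d = (16, 11),  |d|² = 377;  R = 5+7 = 12,  c = 377−12² = 233
v_rel = (-7, -5),  |v_rel|² = 74;  v_rel·d = (-7)·(16) + (-5)·(11) = -167
74·t² + 334·t + 233 = 0  ⇒  m = (-167)² − 74·233 = 10647
m = 10647 > 0,  v_rel·d = -167 < 0  ⇒  outside

inside=no margin=10647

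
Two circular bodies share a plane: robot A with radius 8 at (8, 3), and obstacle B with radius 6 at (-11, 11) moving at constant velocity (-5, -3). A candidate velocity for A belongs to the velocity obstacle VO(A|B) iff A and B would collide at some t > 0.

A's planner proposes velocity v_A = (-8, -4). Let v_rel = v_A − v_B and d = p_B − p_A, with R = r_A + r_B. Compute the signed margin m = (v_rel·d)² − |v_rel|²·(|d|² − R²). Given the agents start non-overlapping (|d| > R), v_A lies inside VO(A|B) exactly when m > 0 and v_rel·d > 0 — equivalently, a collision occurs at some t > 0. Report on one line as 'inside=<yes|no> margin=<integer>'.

d = (-19, 8),  |d|² = 425;  R = 8+6 = 14,  c = 425−14² = 229
v_rel = (-3, -1),  |v_rel|² = 10;  v_rel·d = (-3)·(-19) + (-1)·(8) = 49
10·t² − 98·t + 229 = 0  ⇒  m = 49² − 10·229 = 111
m = 111 > 0,  v_rel·d = 49 > 0  ⇒  inside

inside=yes margin=111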